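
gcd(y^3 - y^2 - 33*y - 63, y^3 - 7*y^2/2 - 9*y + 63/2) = y + 3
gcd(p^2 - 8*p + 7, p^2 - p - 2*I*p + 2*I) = p - 1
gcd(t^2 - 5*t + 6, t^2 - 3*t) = t - 3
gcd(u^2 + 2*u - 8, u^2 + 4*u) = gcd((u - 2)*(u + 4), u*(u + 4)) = u + 4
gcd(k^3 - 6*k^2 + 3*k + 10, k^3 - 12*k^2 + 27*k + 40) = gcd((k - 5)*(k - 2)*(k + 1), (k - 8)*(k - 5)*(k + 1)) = k^2 - 4*k - 5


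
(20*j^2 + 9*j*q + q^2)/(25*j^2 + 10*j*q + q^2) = (4*j + q)/(5*j + q)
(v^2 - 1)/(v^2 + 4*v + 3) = (v - 1)/(v + 3)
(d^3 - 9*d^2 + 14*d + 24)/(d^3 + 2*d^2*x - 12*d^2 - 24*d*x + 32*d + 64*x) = (d^2 - 5*d - 6)/(d^2 + 2*d*x - 8*d - 16*x)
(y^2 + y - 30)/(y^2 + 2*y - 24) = (y - 5)/(y - 4)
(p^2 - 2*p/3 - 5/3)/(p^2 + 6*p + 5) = (p - 5/3)/(p + 5)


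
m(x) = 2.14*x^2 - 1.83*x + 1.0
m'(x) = 4.28*x - 1.83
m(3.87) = 25.97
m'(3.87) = 14.73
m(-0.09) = 1.18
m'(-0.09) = -2.22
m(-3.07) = 26.79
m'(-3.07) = -14.97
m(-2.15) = 14.83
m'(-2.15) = -11.03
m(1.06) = 1.46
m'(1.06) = 2.71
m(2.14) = 6.88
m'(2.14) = 7.33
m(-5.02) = 64.12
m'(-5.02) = -23.32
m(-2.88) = 24.02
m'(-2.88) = -14.16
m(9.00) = 157.87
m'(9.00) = 36.69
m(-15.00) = 509.95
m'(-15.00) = -66.03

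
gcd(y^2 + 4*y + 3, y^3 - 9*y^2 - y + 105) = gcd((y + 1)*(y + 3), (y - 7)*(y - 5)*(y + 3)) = y + 3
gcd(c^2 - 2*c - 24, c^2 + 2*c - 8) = c + 4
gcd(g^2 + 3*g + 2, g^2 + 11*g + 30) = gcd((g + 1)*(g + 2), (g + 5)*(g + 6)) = 1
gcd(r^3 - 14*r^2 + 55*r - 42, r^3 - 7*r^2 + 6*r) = r^2 - 7*r + 6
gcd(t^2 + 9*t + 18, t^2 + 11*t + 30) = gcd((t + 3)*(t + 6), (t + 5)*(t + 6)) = t + 6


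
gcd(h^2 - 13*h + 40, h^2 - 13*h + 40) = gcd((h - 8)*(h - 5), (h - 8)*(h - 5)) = h^2 - 13*h + 40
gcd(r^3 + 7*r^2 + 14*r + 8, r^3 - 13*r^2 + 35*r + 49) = r + 1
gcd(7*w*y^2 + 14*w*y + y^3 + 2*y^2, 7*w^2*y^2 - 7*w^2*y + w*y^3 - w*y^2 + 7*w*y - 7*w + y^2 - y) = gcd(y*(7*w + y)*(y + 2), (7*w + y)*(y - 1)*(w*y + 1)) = 7*w + y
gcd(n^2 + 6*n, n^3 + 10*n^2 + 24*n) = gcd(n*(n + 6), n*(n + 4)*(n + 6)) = n^2 + 6*n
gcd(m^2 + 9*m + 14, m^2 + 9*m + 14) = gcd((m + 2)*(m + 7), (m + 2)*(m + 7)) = m^2 + 9*m + 14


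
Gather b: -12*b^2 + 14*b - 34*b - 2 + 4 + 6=-12*b^2 - 20*b + 8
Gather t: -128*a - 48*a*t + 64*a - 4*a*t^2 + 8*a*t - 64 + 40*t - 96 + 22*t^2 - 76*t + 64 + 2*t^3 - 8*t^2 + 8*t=-64*a + 2*t^3 + t^2*(14 - 4*a) + t*(-40*a - 28) - 96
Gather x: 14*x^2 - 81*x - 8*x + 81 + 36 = 14*x^2 - 89*x + 117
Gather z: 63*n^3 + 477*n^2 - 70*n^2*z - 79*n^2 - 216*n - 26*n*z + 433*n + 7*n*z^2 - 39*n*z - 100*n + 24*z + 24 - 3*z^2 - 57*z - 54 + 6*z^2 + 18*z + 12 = 63*n^3 + 398*n^2 + 117*n + z^2*(7*n + 3) + z*(-70*n^2 - 65*n - 15) - 18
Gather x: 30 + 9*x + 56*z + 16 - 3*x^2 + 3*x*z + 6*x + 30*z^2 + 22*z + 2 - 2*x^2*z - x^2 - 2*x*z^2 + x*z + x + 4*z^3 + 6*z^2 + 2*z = x^2*(-2*z - 4) + x*(-2*z^2 + 4*z + 16) + 4*z^3 + 36*z^2 + 80*z + 48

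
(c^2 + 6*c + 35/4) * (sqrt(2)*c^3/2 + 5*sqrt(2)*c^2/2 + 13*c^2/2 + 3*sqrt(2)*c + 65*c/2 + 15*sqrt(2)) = sqrt(2)*c^5/2 + 13*c^4/2 + 11*sqrt(2)*c^4/2 + 179*sqrt(2)*c^3/8 + 143*c^3/2 + 439*sqrt(2)*c^2/8 + 2015*c^2/8 + 465*sqrt(2)*c/4 + 2275*c/8 + 525*sqrt(2)/4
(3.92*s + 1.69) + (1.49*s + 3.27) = 5.41*s + 4.96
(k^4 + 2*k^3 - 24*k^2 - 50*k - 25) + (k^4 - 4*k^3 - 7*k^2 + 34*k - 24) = 2*k^4 - 2*k^3 - 31*k^2 - 16*k - 49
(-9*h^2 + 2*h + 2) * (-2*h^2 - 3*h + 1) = 18*h^4 + 23*h^3 - 19*h^2 - 4*h + 2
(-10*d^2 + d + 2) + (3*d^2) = -7*d^2 + d + 2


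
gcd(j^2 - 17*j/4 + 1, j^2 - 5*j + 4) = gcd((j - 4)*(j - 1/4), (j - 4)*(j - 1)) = j - 4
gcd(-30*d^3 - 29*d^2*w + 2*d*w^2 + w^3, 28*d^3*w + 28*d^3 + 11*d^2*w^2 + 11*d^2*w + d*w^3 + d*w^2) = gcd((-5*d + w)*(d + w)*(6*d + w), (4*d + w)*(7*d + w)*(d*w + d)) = 1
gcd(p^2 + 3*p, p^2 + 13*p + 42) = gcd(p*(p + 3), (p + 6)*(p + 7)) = 1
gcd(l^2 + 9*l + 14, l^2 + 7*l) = l + 7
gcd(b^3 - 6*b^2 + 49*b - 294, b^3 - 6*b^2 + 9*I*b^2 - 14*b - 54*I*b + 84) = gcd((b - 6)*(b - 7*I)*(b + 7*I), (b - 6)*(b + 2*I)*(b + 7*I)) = b^2 + b*(-6 + 7*I) - 42*I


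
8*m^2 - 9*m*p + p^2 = (-8*m + p)*(-m + p)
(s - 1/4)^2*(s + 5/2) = s^3 + 2*s^2 - 19*s/16 + 5/32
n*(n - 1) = n^2 - n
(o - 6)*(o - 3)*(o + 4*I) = o^3 - 9*o^2 + 4*I*o^2 + 18*o - 36*I*o + 72*I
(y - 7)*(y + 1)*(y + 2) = y^3 - 4*y^2 - 19*y - 14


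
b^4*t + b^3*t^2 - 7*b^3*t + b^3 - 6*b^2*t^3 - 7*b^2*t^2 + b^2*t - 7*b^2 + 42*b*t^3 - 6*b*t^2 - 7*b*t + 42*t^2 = (b - 7)*(b - 2*t)*(b + 3*t)*(b*t + 1)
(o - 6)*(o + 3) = o^2 - 3*o - 18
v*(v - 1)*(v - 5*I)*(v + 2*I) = v^4 - v^3 - 3*I*v^3 + 10*v^2 + 3*I*v^2 - 10*v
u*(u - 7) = u^2 - 7*u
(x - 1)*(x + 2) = x^2 + x - 2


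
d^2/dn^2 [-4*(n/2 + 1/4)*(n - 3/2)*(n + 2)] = -12*n - 4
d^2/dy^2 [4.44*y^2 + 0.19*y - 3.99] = 8.88000000000000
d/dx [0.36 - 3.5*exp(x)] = -3.5*exp(x)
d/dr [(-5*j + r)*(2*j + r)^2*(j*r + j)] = j*(2*j + r)*(-(2*j + r)*(5*j - r) + (2*j + r)*(r + 1) - 2*(5*j - r)*(r + 1))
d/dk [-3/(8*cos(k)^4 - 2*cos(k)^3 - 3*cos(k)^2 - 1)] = 6*(-16*cos(k)^2 + 3*cos(k) + 3)*sin(k)*cos(k)/(-8*cos(k)^4 + 2*cos(k)^3 + 3*cos(k)^2 + 1)^2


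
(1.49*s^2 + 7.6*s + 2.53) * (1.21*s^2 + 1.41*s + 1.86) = 1.8029*s^4 + 11.2969*s^3 + 16.5487*s^2 + 17.7033*s + 4.7058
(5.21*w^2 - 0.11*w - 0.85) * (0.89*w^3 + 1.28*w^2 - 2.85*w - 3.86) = 4.6369*w^5 + 6.5709*w^4 - 15.7458*w^3 - 20.8851*w^2 + 2.8471*w + 3.281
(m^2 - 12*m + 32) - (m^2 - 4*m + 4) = 28 - 8*m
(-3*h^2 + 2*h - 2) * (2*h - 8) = -6*h^3 + 28*h^2 - 20*h + 16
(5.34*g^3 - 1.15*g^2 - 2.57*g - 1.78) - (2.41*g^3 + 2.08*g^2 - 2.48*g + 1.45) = 2.93*g^3 - 3.23*g^2 - 0.0899999999999999*g - 3.23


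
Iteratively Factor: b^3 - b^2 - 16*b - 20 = (b + 2)*(b^2 - 3*b - 10) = (b + 2)^2*(b - 5)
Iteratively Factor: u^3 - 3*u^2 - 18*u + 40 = (u - 2)*(u^2 - u - 20) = (u - 2)*(u + 4)*(u - 5)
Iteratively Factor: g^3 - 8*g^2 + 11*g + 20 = (g + 1)*(g^2 - 9*g + 20) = (g - 5)*(g + 1)*(g - 4)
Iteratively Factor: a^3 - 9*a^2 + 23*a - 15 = (a - 3)*(a^2 - 6*a + 5) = (a - 5)*(a - 3)*(a - 1)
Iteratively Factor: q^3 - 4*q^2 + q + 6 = (q - 2)*(q^2 - 2*q - 3) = (q - 2)*(q + 1)*(q - 3)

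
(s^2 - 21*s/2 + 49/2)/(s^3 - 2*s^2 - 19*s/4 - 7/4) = 2*(s - 7)/(2*s^2 + 3*s + 1)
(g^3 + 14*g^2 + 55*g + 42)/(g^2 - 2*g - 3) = (g^2 + 13*g + 42)/(g - 3)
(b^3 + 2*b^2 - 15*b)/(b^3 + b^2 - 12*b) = (b + 5)/(b + 4)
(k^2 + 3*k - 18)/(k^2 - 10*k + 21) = (k + 6)/(k - 7)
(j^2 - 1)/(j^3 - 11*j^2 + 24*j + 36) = (j - 1)/(j^2 - 12*j + 36)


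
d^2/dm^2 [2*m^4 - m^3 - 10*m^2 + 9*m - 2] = 24*m^2 - 6*m - 20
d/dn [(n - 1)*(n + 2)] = 2*n + 1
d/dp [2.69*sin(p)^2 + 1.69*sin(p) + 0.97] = (5.38*sin(p) + 1.69)*cos(p)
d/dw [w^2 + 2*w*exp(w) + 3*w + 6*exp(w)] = 2*w*exp(w) + 2*w + 8*exp(w) + 3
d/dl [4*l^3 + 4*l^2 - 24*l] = 12*l^2 + 8*l - 24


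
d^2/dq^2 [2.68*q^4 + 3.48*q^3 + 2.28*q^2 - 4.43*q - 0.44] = 32.16*q^2 + 20.88*q + 4.56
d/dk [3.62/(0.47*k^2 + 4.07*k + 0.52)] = (-3.4028*k - 14.7334)/(0.47*k^2 + 4.07*k + 0.52)^2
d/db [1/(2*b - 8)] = -1/(2*(b - 4)^2)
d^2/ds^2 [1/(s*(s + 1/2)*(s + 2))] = 4*(24*s^4 + 80*s^3 + 87*s^2 + 30*s + 4)/(s^3*(8*s^6 + 60*s^5 + 174*s^4 + 245*s^3 + 174*s^2 + 60*s + 8))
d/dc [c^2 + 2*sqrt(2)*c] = 2*c + 2*sqrt(2)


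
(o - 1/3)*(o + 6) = o^2 + 17*o/3 - 2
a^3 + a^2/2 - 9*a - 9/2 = (a - 3)*(a + 1/2)*(a + 3)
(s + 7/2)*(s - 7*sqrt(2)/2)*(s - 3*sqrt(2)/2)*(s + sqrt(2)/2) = s^4 - 9*sqrt(2)*s^3/2 + 7*s^3/2 - 63*sqrt(2)*s^2/4 + 11*s^2/2 + 21*sqrt(2)*s/4 + 77*s/4 + 147*sqrt(2)/8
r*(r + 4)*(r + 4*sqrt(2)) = r^3 + 4*r^2 + 4*sqrt(2)*r^2 + 16*sqrt(2)*r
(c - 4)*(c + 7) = c^2 + 3*c - 28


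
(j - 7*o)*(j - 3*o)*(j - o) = j^3 - 11*j^2*o + 31*j*o^2 - 21*o^3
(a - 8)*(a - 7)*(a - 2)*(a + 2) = a^4 - 15*a^3 + 52*a^2 + 60*a - 224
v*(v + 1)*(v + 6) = v^3 + 7*v^2 + 6*v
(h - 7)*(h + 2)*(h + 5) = h^3 - 39*h - 70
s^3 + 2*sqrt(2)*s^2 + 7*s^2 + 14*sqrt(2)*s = s*(s + 7)*(s + 2*sqrt(2))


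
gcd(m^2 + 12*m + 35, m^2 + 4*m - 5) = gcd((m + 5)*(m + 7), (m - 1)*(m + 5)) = m + 5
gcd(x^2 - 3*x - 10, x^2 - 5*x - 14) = x + 2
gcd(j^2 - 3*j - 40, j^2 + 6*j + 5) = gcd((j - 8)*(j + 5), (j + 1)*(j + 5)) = j + 5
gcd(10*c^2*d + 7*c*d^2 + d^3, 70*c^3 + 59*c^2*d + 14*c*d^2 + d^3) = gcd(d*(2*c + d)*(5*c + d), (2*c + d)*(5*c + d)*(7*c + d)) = 10*c^2 + 7*c*d + d^2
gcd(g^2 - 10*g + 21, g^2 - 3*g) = g - 3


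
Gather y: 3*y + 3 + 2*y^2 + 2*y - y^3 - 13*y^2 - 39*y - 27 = -y^3 - 11*y^2 - 34*y - 24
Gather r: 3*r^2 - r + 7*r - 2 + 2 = 3*r^2 + 6*r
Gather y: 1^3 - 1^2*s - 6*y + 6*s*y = -s + y*(6*s - 6) + 1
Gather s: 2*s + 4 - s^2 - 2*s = 4 - s^2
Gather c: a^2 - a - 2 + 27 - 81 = a^2 - a - 56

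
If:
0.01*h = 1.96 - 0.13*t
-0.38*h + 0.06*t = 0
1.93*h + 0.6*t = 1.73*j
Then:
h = 2.35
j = 7.79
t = 14.90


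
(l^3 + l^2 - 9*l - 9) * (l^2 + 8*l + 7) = l^5 + 9*l^4 + 6*l^3 - 74*l^2 - 135*l - 63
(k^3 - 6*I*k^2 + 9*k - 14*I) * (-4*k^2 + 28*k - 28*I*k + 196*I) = -4*k^5 + 28*k^4 - 4*I*k^4 - 204*k^3 + 28*I*k^3 + 1428*k^2 - 196*I*k^2 - 392*k + 1372*I*k + 2744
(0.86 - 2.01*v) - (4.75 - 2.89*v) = 0.88*v - 3.89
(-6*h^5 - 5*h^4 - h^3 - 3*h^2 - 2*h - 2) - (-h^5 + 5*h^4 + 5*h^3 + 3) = -5*h^5 - 10*h^4 - 6*h^3 - 3*h^2 - 2*h - 5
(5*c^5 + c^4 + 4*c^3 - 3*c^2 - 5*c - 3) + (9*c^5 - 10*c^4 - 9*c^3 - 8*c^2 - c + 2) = 14*c^5 - 9*c^4 - 5*c^3 - 11*c^2 - 6*c - 1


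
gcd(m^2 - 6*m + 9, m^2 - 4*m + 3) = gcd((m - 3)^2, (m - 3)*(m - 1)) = m - 3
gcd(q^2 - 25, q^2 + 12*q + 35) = q + 5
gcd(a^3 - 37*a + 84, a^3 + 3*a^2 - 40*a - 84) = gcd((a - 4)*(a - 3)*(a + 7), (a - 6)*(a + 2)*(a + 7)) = a + 7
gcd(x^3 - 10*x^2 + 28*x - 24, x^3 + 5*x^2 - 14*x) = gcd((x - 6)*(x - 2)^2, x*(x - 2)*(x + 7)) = x - 2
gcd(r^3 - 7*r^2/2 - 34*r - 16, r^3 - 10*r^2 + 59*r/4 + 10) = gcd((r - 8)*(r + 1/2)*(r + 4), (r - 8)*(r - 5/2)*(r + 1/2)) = r^2 - 15*r/2 - 4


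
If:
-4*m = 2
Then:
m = -1/2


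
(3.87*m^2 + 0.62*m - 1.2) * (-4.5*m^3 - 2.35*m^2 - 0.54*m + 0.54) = -17.415*m^5 - 11.8845*m^4 + 1.8532*m^3 + 4.575*m^2 + 0.9828*m - 0.648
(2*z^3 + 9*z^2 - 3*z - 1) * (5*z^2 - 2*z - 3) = 10*z^5 + 41*z^4 - 39*z^3 - 26*z^2 + 11*z + 3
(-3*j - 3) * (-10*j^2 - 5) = 30*j^3 + 30*j^2 + 15*j + 15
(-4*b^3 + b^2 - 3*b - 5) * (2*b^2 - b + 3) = -8*b^5 + 6*b^4 - 19*b^3 - 4*b^2 - 4*b - 15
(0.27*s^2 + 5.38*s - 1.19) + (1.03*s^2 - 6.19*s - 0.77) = 1.3*s^2 - 0.81*s - 1.96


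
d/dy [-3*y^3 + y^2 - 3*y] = -9*y^2 + 2*y - 3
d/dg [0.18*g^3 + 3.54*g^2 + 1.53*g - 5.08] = 0.54*g^2 + 7.08*g + 1.53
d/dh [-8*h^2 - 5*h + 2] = -16*h - 5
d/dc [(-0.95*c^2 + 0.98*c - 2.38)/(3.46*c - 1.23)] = (-3.287*c^2 + 2.337*c + 7.0294)/(11.9716*c^2 - 8.5116*c + 1.5129)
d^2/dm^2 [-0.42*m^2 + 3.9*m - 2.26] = -0.840000000000000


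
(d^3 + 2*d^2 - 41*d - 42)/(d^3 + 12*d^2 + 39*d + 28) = (d - 6)/(d + 4)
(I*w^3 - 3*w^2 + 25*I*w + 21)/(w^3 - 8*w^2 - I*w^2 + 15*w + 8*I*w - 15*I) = (I*w^2 - 4*w + 21*I)/(w^2 - 8*w + 15)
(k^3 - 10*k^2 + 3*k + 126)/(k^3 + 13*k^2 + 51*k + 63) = (k^2 - 13*k + 42)/(k^2 + 10*k + 21)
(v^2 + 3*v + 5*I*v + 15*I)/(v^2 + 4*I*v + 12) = (v^2 + v*(3 + 5*I) + 15*I)/(v^2 + 4*I*v + 12)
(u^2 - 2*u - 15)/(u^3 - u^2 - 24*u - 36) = (u - 5)/(u^2 - 4*u - 12)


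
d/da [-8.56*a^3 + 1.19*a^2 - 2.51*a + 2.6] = -25.68*a^2 + 2.38*a - 2.51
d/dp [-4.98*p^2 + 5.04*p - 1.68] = 5.04 - 9.96*p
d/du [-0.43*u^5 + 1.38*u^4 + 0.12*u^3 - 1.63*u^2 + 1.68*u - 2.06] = -2.15*u^4 + 5.52*u^3 + 0.36*u^2 - 3.26*u + 1.68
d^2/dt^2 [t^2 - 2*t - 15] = 2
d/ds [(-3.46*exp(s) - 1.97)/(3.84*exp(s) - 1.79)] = 13.7582*exp(s)/(3.84*exp(s) - 1.79)^2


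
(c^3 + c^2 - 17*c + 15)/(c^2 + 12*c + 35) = (c^2 - 4*c + 3)/(c + 7)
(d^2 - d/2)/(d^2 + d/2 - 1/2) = d/(d + 1)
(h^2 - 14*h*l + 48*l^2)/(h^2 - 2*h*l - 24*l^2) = (h - 8*l)/(h + 4*l)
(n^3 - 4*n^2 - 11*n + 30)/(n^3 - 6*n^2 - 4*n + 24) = (n^2 - 2*n - 15)/(n^2 - 4*n - 12)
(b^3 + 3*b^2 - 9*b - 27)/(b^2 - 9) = b + 3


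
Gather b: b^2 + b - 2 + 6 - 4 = b^2 + b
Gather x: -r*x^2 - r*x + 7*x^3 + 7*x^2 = -r*x + 7*x^3 + x^2*(7 - r)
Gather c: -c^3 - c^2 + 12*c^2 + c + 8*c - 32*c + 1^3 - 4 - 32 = -c^3 + 11*c^2 - 23*c - 35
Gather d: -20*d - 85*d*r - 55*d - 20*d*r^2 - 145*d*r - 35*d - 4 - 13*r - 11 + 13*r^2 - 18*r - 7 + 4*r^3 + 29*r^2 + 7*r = d*(-20*r^2 - 230*r - 110) + 4*r^3 + 42*r^2 - 24*r - 22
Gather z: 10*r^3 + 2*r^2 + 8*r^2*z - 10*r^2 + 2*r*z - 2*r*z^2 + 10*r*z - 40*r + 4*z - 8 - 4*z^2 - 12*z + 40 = 10*r^3 - 8*r^2 - 40*r + z^2*(-2*r - 4) + z*(8*r^2 + 12*r - 8) + 32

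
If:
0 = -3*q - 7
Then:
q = -7/3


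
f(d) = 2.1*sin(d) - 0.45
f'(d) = 2.1*cos(d)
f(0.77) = 1.01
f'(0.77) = 1.51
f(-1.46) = -2.54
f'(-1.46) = 0.23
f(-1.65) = -2.54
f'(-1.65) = -0.17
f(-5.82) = 0.49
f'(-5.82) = 1.88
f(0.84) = 1.11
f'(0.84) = 1.40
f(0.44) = 0.44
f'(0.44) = 1.90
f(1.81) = 1.59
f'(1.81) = -0.50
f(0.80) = 1.06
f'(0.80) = 1.46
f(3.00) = -0.15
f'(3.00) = -2.08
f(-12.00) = 0.68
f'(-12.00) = 1.77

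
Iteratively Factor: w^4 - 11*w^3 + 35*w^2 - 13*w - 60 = (w - 3)*(w^3 - 8*w^2 + 11*w + 20) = (w - 5)*(w - 3)*(w^2 - 3*w - 4) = (w - 5)*(w - 3)*(w + 1)*(w - 4)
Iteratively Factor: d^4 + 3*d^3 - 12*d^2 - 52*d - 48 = (d + 2)*(d^3 + d^2 - 14*d - 24) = (d - 4)*(d + 2)*(d^2 + 5*d + 6) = (d - 4)*(d + 2)*(d + 3)*(d + 2)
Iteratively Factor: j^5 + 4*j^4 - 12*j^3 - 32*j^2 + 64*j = (j)*(j^4 + 4*j^3 - 12*j^2 - 32*j + 64) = j*(j - 2)*(j^3 + 6*j^2 - 32) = j*(j - 2)*(j + 4)*(j^2 + 2*j - 8) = j*(j - 2)*(j + 4)^2*(j - 2)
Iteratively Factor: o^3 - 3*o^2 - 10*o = (o + 2)*(o^2 - 5*o) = o*(o + 2)*(o - 5)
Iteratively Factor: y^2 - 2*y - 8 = (y - 4)*(y + 2)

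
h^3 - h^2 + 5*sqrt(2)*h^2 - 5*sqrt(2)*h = h*(h - 1)*(h + 5*sqrt(2))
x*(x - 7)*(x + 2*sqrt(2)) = x^3 - 7*x^2 + 2*sqrt(2)*x^2 - 14*sqrt(2)*x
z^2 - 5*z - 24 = (z - 8)*(z + 3)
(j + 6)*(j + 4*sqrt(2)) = j^2 + 4*sqrt(2)*j + 6*j + 24*sqrt(2)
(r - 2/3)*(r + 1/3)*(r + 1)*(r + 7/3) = r^4 + 3*r^3 + r^2 - 41*r/27 - 14/27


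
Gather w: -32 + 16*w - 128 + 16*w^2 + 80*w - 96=16*w^2 + 96*w - 256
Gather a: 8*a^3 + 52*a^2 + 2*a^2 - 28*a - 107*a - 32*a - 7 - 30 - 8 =8*a^3 + 54*a^2 - 167*a - 45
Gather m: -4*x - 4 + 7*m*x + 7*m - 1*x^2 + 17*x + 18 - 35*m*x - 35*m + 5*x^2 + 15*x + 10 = m*(-28*x - 28) + 4*x^2 + 28*x + 24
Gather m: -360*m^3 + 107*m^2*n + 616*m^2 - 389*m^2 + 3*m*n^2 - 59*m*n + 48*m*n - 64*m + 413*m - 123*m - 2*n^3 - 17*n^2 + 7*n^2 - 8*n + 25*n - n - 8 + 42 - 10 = -360*m^3 + m^2*(107*n + 227) + m*(3*n^2 - 11*n + 226) - 2*n^3 - 10*n^2 + 16*n + 24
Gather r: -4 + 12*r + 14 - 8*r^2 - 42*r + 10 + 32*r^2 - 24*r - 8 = 24*r^2 - 54*r + 12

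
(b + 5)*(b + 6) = b^2 + 11*b + 30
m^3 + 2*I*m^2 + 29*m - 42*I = (m - 3*I)*(m - 2*I)*(m + 7*I)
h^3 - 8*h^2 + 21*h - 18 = (h - 3)^2*(h - 2)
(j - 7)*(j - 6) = j^2 - 13*j + 42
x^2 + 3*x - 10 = (x - 2)*(x + 5)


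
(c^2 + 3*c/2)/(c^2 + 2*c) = (c + 3/2)/(c + 2)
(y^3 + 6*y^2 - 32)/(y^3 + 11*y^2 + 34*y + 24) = (y^2 + 2*y - 8)/(y^2 + 7*y + 6)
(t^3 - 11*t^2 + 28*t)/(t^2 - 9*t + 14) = t*(t - 4)/(t - 2)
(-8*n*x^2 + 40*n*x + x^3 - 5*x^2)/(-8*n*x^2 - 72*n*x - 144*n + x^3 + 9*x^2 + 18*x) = x*(x - 5)/(x^2 + 9*x + 18)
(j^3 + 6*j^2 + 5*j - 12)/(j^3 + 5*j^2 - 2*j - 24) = (j - 1)/(j - 2)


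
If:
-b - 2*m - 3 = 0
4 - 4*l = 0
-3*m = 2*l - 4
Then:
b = -13/3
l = 1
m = 2/3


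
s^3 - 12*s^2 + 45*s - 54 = (s - 6)*(s - 3)^2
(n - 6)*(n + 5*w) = n^2 + 5*n*w - 6*n - 30*w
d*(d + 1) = d^2 + d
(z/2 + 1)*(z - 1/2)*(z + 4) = z^3/2 + 11*z^2/4 + 5*z/2 - 2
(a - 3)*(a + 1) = a^2 - 2*a - 3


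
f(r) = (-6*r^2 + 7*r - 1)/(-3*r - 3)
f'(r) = (7 - 12*r)/(-3*r - 3) + 3*(-6*r^2 + 7*r - 1)/(-3*r - 3)^2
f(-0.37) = 2.33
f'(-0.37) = -9.76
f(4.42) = 5.37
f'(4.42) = 1.84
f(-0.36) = 2.24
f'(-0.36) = -9.39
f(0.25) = -0.10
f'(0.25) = -0.99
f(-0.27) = 1.52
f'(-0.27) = -6.76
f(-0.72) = 10.89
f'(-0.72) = -57.52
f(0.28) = -0.13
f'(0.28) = -0.85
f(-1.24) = -26.26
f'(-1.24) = -79.02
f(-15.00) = -34.67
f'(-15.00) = 1.98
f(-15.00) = -34.67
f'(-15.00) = 1.98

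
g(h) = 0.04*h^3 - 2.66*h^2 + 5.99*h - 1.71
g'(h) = 0.12*h^2 - 5.32*h + 5.99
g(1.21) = 1.71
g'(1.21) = -0.27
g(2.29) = -1.46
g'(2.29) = -5.56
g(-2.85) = -41.31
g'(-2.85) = 22.13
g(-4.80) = -96.17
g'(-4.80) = 34.29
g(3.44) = -10.95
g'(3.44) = -10.89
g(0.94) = 1.60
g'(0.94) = 1.10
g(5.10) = -35.04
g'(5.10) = -18.02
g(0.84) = 1.47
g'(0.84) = 1.61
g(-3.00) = -44.70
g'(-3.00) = 23.03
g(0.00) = -1.71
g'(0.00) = 5.99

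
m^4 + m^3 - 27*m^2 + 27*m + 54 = (m - 3)^2*(m + 1)*(m + 6)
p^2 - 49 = (p - 7)*(p + 7)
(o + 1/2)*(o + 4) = o^2 + 9*o/2 + 2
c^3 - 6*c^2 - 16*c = c*(c - 8)*(c + 2)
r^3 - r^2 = r^2*(r - 1)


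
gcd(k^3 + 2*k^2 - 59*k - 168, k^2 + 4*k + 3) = k + 3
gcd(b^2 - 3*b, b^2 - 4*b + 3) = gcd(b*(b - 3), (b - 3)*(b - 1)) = b - 3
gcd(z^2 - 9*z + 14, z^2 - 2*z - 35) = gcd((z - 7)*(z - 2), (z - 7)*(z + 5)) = z - 7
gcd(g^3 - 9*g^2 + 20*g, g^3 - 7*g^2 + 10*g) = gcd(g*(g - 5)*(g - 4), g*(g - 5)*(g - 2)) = g^2 - 5*g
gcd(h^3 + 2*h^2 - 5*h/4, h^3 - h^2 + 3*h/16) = h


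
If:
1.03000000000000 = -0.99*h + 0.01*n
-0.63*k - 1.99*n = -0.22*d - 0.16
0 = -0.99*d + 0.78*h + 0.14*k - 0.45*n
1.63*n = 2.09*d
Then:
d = -0.37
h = -1.05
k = 1.64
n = -0.48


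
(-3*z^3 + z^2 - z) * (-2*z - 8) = 6*z^4 + 22*z^3 - 6*z^2 + 8*z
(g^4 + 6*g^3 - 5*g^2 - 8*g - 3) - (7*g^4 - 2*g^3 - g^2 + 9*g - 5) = -6*g^4 + 8*g^3 - 4*g^2 - 17*g + 2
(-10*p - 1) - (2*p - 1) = -12*p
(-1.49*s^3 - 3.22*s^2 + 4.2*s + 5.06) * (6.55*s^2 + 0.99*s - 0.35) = -9.7595*s^5 - 22.5661*s^4 + 24.8437*s^3 + 38.428*s^2 + 3.5394*s - 1.771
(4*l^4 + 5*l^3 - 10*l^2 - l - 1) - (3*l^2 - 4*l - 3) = 4*l^4 + 5*l^3 - 13*l^2 + 3*l + 2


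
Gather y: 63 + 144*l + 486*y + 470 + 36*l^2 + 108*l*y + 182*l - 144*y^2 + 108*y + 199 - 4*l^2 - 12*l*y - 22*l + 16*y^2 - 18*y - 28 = 32*l^2 + 304*l - 128*y^2 + y*(96*l + 576) + 704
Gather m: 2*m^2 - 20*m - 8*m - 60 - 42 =2*m^2 - 28*m - 102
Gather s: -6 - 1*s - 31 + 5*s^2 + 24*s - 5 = 5*s^2 + 23*s - 42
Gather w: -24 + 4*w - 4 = 4*w - 28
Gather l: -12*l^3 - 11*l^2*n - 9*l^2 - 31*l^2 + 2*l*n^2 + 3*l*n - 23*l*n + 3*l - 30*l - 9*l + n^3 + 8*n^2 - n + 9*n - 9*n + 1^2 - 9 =-12*l^3 + l^2*(-11*n - 40) + l*(2*n^2 - 20*n - 36) + n^3 + 8*n^2 - n - 8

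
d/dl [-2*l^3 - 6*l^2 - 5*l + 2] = -6*l^2 - 12*l - 5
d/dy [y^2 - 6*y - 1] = 2*y - 6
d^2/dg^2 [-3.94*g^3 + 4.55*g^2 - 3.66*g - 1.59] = 9.1 - 23.64*g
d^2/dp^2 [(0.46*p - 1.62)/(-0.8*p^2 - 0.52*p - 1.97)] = (-(0.46*p - 1.62)*(1.6*p + 0.52)*(3.2*p + 1.04) + (2.208*p - 2.1136)*(0.8*p^2 + 0.52*p + 1.97))/(0.8*p^2 + 0.52*p + 1.97)^3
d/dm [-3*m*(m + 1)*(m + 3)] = -9*m^2 - 24*m - 9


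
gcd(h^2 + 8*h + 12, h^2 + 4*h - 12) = h + 6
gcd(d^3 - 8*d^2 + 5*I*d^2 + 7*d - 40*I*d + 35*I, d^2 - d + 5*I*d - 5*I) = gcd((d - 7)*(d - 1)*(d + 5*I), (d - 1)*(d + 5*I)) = d^2 + d*(-1 + 5*I) - 5*I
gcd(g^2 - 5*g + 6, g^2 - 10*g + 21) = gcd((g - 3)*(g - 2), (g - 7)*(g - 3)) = g - 3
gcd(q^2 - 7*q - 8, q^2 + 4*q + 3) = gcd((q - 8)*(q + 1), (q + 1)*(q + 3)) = q + 1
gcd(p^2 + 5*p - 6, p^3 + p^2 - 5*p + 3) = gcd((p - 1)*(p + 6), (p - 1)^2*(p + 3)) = p - 1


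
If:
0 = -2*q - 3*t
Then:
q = -3*t/2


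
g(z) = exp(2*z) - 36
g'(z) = 2*exp(2*z)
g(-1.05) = -35.88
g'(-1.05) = 0.24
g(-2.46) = -35.99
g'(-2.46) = 0.01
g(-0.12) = -35.21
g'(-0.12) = 1.57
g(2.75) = 208.69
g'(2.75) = 489.38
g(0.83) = -30.74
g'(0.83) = 10.52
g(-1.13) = -35.90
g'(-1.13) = 0.21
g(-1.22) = -35.91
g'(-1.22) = 0.17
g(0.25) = -34.35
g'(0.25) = 3.30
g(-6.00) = -36.00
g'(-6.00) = 0.00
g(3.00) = 367.43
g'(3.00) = 806.86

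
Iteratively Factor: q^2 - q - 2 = (q - 2)*(q + 1)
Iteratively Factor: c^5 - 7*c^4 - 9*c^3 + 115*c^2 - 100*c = (c + 4)*(c^4 - 11*c^3 + 35*c^2 - 25*c) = (c - 1)*(c + 4)*(c^3 - 10*c^2 + 25*c) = c*(c - 1)*(c + 4)*(c^2 - 10*c + 25) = c*(c - 5)*(c - 1)*(c + 4)*(c - 5)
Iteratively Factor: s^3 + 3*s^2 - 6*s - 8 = (s + 1)*(s^2 + 2*s - 8) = (s - 2)*(s + 1)*(s + 4)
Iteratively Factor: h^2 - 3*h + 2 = (h - 2)*(h - 1)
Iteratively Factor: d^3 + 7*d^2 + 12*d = (d)*(d^2 + 7*d + 12) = d*(d + 4)*(d + 3)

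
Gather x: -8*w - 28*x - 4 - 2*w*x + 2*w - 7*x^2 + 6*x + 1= -6*w - 7*x^2 + x*(-2*w - 22) - 3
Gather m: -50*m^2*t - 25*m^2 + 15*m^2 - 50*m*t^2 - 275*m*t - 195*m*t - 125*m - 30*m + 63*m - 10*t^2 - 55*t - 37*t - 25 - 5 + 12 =m^2*(-50*t - 10) + m*(-50*t^2 - 470*t - 92) - 10*t^2 - 92*t - 18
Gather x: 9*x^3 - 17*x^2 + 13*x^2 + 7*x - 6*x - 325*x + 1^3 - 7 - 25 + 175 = 9*x^3 - 4*x^2 - 324*x + 144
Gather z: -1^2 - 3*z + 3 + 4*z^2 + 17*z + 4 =4*z^2 + 14*z + 6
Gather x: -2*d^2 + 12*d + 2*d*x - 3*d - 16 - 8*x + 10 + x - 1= -2*d^2 + 9*d + x*(2*d - 7) - 7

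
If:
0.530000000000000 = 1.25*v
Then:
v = 0.42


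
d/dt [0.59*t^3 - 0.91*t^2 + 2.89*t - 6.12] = 1.77*t^2 - 1.82*t + 2.89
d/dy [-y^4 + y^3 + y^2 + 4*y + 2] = -4*y^3 + 3*y^2 + 2*y + 4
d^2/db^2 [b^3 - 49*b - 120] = 6*b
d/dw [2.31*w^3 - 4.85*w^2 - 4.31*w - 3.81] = 6.93*w^2 - 9.7*w - 4.31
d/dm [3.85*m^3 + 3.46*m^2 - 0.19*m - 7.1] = 11.55*m^2 + 6.92*m - 0.19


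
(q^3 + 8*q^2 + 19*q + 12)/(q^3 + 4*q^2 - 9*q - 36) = (q + 1)/(q - 3)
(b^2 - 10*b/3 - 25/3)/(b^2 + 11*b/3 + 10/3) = (b - 5)/(b + 2)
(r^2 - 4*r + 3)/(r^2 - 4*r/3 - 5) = 3*(r - 1)/(3*r + 5)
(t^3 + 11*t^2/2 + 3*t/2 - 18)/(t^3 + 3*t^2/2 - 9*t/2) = (t + 4)/t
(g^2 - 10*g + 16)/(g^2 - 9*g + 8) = (g - 2)/(g - 1)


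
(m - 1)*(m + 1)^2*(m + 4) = m^4 + 5*m^3 + 3*m^2 - 5*m - 4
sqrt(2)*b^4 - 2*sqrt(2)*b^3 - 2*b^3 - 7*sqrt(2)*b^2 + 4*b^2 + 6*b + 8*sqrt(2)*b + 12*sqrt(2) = (b - 3)*(b - 2*sqrt(2))*(b + sqrt(2))*(sqrt(2)*b + sqrt(2))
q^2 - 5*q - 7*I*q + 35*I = (q - 5)*(q - 7*I)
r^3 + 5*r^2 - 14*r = r*(r - 2)*(r + 7)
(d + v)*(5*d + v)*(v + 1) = 5*d^2*v + 5*d^2 + 6*d*v^2 + 6*d*v + v^3 + v^2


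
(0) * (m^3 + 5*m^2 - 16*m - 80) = 0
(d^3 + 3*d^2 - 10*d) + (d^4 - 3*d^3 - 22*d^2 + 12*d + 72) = d^4 - 2*d^3 - 19*d^2 + 2*d + 72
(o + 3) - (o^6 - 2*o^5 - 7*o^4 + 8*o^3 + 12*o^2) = -o^6 + 2*o^5 + 7*o^4 - 8*o^3 - 12*o^2 + o + 3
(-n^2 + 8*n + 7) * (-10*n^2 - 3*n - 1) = 10*n^4 - 77*n^3 - 93*n^2 - 29*n - 7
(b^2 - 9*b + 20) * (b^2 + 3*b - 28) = b^4 - 6*b^3 - 35*b^2 + 312*b - 560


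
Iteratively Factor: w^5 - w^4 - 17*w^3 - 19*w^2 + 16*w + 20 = (w - 5)*(w^4 + 4*w^3 + 3*w^2 - 4*w - 4) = (w - 5)*(w - 1)*(w^3 + 5*w^2 + 8*w + 4) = (w - 5)*(w - 1)*(w + 1)*(w^2 + 4*w + 4) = (w - 5)*(w - 1)*(w + 1)*(w + 2)*(w + 2)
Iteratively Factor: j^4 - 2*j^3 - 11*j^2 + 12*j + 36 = (j + 2)*(j^3 - 4*j^2 - 3*j + 18) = (j - 3)*(j + 2)*(j^2 - j - 6) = (j - 3)*(j + 2)^2*(j - 3)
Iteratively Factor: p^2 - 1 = (p - 1)*(p + 1)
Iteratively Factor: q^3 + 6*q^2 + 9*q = (q + 3)*(q^2 + 3*q) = (q + 3)^2*(q)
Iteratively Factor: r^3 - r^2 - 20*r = (r)*(r^2 - r - 20) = r*(r - 5)*(r + 4)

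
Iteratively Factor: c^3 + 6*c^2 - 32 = (c + 4)*(c^2 + 2*c - 8) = (c - 2)*(c + 4)*(c + 4)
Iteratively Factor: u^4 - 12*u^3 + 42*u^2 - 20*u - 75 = (u - 3)*(u^3 - 9*u^2 + 15*u + 25) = (u - 3)*(u + 1)*(u^2 - 10*u + 25) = (u - 5)*(u - 3)*(u + 1)*(u - 5)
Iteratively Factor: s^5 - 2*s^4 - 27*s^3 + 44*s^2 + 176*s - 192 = (s - 1)*(s^4 - s^3 - 28*s^2 + 16*s + 192) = (s - 4)*(s - 1)*(s^3 + 3*s^2 - 16*s - 48) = (s - 4)*(s - 1)*(s + 4)*(s^2 - s - 12) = (s - 4)^2*(s - 1)*(s + 4)*(s + 3)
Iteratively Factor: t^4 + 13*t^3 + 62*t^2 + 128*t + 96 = (t + 4)*(t^3 + 9*t^2 + 26*t + 24) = (t + 2)*(t + 4)*(t^2 + 7*t + 12) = (t + 2)*(t + 4)^2*(t + 3)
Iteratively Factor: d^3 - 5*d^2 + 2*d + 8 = (d - 2)*(d^2 - 3*d - 4) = (d - 4)*(d - 2)*(d + 1)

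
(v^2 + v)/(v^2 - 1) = v/(v - 1)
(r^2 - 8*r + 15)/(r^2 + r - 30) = (r - 3)/(r + 6)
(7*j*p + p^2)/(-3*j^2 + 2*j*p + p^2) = p*(7*j + p)/(-3*j^2 + 2*j*p + p^2)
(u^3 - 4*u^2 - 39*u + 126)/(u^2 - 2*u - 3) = (u^2 - u - 42)/(u + 1)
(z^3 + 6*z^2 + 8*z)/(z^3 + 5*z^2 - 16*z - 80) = z*(z + 2)/(z^2 + z - 20)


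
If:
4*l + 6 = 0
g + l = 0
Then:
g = 3/2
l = -3/2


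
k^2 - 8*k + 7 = (k - 7)*(k - 1)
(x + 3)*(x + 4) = x^2 + 7*x + 12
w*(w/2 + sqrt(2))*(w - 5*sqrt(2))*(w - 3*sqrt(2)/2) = w^4/2 - 9*sqrt(2)*w^3/4 - 11*w^2/2 + 15*sqrt(2)*w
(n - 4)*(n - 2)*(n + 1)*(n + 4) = n^4 - n^3 - 18*n^2 + 16*n + 32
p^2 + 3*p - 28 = (p - 4)*(p + 7)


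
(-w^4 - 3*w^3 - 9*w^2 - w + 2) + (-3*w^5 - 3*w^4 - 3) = -3*w^5 - 4*w^4 - 3*w^3 - 9*w^2 - w - 1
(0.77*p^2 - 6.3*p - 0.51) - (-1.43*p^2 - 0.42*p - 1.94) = 2.2*p^2 - 5.88*p + 1.43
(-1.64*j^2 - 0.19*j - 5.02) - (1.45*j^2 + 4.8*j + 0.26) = -3.09*j^2 - 4.99*j - 5.28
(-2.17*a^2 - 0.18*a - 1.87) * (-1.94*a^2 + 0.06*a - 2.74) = 4.2098*a^4 + 0.219*a^3 + 9.5628*a^2 + 0.381*a + 5.1238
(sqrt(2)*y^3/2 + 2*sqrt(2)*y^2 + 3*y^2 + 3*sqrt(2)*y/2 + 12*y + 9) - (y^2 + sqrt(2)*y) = sqrt(2)*y^3/2 + 2*y^2 + 2*sqrt(2)*y^2 + sqrt(2)*y/2 + 12*y + 9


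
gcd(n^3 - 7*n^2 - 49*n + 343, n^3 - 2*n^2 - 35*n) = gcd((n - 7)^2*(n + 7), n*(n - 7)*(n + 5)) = n - 7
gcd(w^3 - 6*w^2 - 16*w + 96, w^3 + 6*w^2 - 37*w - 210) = w - 6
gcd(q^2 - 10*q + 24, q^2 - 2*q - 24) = q - 6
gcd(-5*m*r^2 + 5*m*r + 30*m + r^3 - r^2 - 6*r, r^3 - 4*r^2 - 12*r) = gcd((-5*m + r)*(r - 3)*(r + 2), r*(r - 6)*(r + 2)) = r + 2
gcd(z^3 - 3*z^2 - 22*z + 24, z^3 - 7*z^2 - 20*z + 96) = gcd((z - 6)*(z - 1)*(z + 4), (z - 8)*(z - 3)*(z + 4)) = z + 4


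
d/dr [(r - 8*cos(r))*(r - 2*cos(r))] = 10*r*sin(r) + 2*r - 16*sin(2*r) - 10*cos(r)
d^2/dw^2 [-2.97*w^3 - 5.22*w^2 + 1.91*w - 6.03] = -17.82*w - 10.44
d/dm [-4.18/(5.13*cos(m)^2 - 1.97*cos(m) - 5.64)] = (8.2346 - 42.8868*cos(m))*sin(m)/(-5.13*cos(m)^2 + 1.97*cos(m) + 5.64)^2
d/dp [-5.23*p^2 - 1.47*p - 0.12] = -10.46*p - 1.47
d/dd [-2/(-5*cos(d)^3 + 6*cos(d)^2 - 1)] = 6*(5*cos(d) - 4)*sin(d)*cos(d)/(5*cos(d)^3 - 6*cos(d)^2 + 1)^2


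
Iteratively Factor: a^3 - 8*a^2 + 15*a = (a - 3)*(a^2 - 5*a) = (a - 5)*(a - 3)*(a)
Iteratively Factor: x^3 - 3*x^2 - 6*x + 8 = (x + 2)*(x^2 - 5*x + 4) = (x - 4)*(x + 2)*(x - 1)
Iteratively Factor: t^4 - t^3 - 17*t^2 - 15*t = (t - 5)*(t^3 + 4*t^2 + 3*t) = (t - 5)*(t + 3)*(t^2 + t) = t*(t - 5)*(t + 3)*(t + 1)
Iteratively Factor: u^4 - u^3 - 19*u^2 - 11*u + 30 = (u + 3)*(u^3 - 4*u^2 - 7*u + 10) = (u + 2)*(u + 3)*(u^2 - 6*u + 5) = (u - 1)*(u + 2)*(u + 3)*(u - 5)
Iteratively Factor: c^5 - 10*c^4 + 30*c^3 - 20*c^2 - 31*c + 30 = (c + 1)*(c^4 - 11*c^3 + 41*c^2 - 61*c + 30) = (c - 1)*(c + 1)*(c^3 - 10*c^2 + 31*c - 30) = (c - 5)*(c - 1)*(c + 1)*(c^2 - 5*c + 6) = (c - 5)*(c - 3)*(c - 1)*(c + 1)*(c - 2)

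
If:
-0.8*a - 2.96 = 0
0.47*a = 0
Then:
No Solution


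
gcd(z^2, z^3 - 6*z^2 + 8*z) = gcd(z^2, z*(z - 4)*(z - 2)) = z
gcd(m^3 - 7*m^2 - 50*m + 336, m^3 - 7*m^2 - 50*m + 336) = m^3 - 7*m^2 - 50*m + 336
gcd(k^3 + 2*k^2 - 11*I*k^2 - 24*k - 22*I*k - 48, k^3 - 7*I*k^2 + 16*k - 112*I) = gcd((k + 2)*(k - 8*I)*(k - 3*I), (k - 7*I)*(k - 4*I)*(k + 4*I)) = 1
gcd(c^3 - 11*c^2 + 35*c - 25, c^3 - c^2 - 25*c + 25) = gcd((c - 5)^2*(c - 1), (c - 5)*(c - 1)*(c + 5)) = c^2 - 6*c + 5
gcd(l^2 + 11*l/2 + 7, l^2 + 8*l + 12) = l + 2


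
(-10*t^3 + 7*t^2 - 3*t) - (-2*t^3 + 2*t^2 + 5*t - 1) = -8*t^3 + 5*t^2 - 8*t + 1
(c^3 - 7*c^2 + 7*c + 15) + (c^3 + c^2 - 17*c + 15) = 2*c^3 - 6*c^2 - 10*c + 30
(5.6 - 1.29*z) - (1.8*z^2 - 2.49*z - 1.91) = -1.8*z^2 + 1.2*z + 7.51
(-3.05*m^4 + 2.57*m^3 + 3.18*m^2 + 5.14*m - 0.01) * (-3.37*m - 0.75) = 10.2785*m^5 - 6.3734*m^4 - 12.6441*m^3 - 19.7068*m^2 - 3.8213*m + 0.0075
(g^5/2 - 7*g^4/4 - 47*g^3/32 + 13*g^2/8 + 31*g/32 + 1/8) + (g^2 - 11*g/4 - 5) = g^5/2 - 7*g^4/4 - 47*g^3/32 + 21*g^2/8 - 57*g/32 - 39/8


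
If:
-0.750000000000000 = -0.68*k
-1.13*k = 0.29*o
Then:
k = 1.10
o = -4.30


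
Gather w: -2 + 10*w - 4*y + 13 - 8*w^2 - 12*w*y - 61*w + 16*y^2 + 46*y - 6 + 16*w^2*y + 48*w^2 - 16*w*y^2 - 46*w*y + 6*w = w^2*(16*y + 40) + w*(-16*y^2 - 58*y - 45) + 16*y^2 + 42*y + 5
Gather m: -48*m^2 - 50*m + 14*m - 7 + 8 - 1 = -48*m^2 - 36*m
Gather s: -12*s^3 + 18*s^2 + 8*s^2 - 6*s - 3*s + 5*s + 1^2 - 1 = -12*s^3 + 26*s^2 - 4*s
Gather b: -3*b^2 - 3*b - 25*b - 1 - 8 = -3*b^2 - 28*b - 9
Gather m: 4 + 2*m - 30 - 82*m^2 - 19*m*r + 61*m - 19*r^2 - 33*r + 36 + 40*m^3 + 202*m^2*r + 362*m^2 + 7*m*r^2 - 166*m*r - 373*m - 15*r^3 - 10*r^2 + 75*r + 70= 40*m^3 + m^2*(202*r + 280) + m*(7*r^2 - 185*r - 310) - 15*r^3 - 29*r^2 + 42*r + 80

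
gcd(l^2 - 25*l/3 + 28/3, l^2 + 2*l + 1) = 1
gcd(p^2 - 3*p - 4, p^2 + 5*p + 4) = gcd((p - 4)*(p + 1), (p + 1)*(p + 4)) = p + 1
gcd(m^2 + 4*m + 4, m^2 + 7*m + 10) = m + 2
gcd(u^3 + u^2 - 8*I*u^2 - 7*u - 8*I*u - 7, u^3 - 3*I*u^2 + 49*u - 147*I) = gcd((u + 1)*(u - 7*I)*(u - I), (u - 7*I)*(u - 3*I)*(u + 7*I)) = u - 7*I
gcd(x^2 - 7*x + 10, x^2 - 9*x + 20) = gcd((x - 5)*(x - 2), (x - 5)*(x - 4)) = x - 5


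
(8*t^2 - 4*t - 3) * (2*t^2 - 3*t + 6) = 16*t^4 - 32*t^3 + 54*t^2 - 15*t - 18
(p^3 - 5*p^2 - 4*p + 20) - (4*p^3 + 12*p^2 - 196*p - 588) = -3*p^3 - 17*p^2 + 192*p + 608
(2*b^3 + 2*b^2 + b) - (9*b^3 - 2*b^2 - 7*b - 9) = -7*b^3 + 4*b^2 + 8*b + 9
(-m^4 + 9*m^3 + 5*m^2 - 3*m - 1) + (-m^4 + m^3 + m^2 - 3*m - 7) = -2*m^4 + 10*m^3 + 6*m^2 - 6*m - 8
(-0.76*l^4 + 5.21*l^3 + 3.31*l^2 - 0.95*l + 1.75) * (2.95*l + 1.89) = -2.242*l^5 + 13.9331*l^4 + 19.6114*l^3 + 3.4534*l^2 + 3.367*l + 3.3075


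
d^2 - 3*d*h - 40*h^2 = (d - 8*h)*(d + 5*h)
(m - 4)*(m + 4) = m^2 - 16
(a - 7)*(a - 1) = a^2 - 8*a + 7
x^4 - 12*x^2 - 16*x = x*(x - 4)*(x + 2)^2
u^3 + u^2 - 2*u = u*(u - 1)*(u + 2)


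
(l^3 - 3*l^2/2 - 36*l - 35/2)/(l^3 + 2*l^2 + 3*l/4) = 2*(l^2 - 2*l - 35)/(l*(2*l + 3))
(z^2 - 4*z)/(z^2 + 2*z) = (z - 4)/(z + 2)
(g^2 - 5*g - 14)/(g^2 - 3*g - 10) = (g - 7)/(g - 5)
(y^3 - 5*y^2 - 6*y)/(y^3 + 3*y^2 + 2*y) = (y - 6)/(y + 2)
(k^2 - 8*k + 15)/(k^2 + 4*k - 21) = (k - 5)/(k + 7)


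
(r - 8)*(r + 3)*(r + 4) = r^3 - r^2 - 44*r - 96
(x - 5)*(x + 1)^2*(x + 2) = x^4 - x^3 - 15*x^2 - 23*x - 10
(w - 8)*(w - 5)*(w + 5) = w^3 - 8*w^2 - 25*w + 200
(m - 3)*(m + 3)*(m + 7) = m^3 + 7*m^2 - 9*m - 63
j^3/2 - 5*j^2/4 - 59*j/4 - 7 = (j/2 + 1/4)*(j - 7)*(j + 4)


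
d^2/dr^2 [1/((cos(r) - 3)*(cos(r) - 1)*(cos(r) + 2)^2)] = 2*(-62*(1 - cos(r)^2)^2 + 10*sin(r)^6 + 2*cos(r)^6 + 32*cos(r)^5 - 2*cos(r)^3 - 105*cos(r)^2 - 10*cos(r) + 83)/((cos(r) - 3)^3*(cos(r) - 1)^3*(cos(r) + 2)^4)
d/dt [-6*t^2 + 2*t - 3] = 2 - 12*t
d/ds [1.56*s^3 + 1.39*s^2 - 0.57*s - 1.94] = 4.68*s^2 + 2.78*s - 0.57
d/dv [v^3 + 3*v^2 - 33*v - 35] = 3*v^2 + 6*v - 33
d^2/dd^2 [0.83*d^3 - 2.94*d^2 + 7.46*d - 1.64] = 4.98*d - 5.88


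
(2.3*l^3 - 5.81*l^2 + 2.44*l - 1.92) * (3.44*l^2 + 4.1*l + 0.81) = 7.912*l^5 - 10.5564*l^4 - 13.5644*l^3 - 1.3069*l^2 - 5.8956*l - 1.5552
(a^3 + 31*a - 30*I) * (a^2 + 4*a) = a^5 + 4*a^4 + 31*a^3 + 124*a^2 - 30*I*a^2 - 120*I*a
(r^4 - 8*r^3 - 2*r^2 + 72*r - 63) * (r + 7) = r^5 - r^4 - 58*r^3 + 58*r^2 + 441*r - 441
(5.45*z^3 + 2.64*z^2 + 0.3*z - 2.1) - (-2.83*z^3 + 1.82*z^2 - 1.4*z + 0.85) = 8.28*z^3 + 0.82*z^2 + 1.7*z - 2.95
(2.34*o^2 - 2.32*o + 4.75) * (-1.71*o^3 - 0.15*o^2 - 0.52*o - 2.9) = -4.0014*o^5 + 3.6162*o^4 - 8.9913*o^3 - 6.2921*o^2 + 4.258*o - 13.775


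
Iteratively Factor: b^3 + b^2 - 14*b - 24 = (b - 4)*(b^2 + 5*b + 6) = (b - 4)*(b + 2)*(b + 3)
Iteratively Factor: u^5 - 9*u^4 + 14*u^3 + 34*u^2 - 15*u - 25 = (u - 1)*(u^4 - 8*u^3 + 6*u^2 + 40*u + 25) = (u - 5)*(u - 1)*(u^3 - 3*u^2 - 9*u - 5) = (u - 5)*(u - 1)*(u + 1)*(u^2 - 4*u - 5) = (u - 5)^2*(u - 1)*(u + 1)*(u + 1)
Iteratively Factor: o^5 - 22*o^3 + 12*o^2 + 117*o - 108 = (o + 3)*(o^4 - 3*o^3 - 13*o^2 + 51*o - 36) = (o - 1)*(o + 3)*(o^3 - 2*o^2 - 15*o + 36) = (o - 1)*(o + 3)*(o + 4)*(o^2 - 6*o + 9) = (o - 3)*(o - 1)*(o + 3)*(o + 4)*(o - 3)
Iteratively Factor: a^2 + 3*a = (a)*(a + 3)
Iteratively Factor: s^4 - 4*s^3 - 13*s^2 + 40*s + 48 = (s + 3)*(s^3 - 7*s^2 + 8*s + 16) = (s + 1)*(s + 3)*(s^2 - 8*s + 16) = (s - 4)*(s + 1)*(s + 3)*(s - 4)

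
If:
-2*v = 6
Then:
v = -3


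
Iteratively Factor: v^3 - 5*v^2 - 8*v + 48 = (v + 3)*(v^2 - 8*v + 16) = (v - 4)*(v + 3)*(v - 4)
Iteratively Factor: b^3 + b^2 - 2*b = (b)*(b^2 + b - 2) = b*(b + 2)*(b - 1)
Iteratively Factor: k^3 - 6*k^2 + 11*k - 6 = (k - 3)*(k^2 - 3*k + 2) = (k - 3)*(k - 1)*(k - 2)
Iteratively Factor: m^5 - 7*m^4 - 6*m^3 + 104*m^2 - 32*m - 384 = (m - 4)*(m^4 - 3*m^3 - 18*m^2 + 32*m + 96) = (m - 4)*(m + 2)*(m^3 - 5*m^2 - 8*m + 48) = (m - 4)*(m + 2)*(m + 3)*(m^2 - 8*m + 16) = (m - 4)^2*(m + 2)*(m + 3)*(m - 4)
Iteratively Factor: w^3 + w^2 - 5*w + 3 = (w - 1)*(w^2 + 2*w - 3) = (w - 1)^2*(w + 3)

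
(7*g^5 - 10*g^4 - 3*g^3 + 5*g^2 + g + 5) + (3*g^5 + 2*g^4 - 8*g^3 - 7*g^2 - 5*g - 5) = 10*g^5 - 8*g^4 - 11*g^3 - 2*g^2 - 4*g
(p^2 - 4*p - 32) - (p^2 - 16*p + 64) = 12*p - 96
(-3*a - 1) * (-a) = 3*a^2 + a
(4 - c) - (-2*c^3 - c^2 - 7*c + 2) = 2*c^3 + c^2 + 6*c + 2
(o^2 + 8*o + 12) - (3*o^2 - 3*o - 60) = -2*o^2 + 11*o + 72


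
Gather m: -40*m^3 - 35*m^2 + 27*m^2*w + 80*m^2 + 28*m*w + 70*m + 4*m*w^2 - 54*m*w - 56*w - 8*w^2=-40*m^3 + m^2*(27*w + 45) + m*(4*w^2 - 26*w + 70) - 8*w^2 - 56*w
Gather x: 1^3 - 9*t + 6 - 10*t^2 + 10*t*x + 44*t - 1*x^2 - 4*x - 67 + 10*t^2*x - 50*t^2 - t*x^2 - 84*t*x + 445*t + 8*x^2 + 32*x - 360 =-60*t^2 + 480*t + x^2*(7 - t) + x*(10*t^2 - 74*t + 28) - 420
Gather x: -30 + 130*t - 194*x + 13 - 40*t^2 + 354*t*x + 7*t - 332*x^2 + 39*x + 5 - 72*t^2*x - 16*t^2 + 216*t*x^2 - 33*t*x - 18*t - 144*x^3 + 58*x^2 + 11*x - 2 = -56*t^2 + 119*t - 144*x^3 + x^2*(216*t - 274) + x*(-72*t^2 + 321*t - 144) - 14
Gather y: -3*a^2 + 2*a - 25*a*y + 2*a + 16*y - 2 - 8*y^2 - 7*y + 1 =-3*a^2 + 4*a - 8*y^2 + y*(9 - 25*a) - 1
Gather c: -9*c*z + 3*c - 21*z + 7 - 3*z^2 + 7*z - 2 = c*(3 - 9*z) - 3*z^2 - 14*z + 5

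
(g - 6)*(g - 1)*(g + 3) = g^3 - 4*g^2 - 15*g + 18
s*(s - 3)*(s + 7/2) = s^3 + s^2/2 - 21*s/2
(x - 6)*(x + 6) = x^2 - 36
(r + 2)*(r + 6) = r^2 + 8*r + 12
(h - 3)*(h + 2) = h^2 - h - 6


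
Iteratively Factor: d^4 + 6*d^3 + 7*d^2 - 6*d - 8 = (d - 1)*(d^3 + 7*d^2 + 14*d + 8) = (d - 1)*(d + 1)*(d^2 + 6*d + 8) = (d - 1)*(d + 1)*(d + 4)*(d + 2)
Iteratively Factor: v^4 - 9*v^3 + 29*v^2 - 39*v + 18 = (v - 3)*(v^3 - 6*v^2 + 11*v - 6) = (v - 3)*(v - 1)*(v^2 - 5*v + 6) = (v - 3)*(v - 2)*(v - 1)*(v - 3)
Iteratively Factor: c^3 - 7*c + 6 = (c - 1)*(c^2 + c - 6) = (c - 1)*(c + 3)*(c - 2)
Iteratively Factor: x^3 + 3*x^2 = (x + 3)*(x^2) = x*(x + 3)*(x)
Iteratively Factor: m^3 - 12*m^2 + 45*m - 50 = (m - 5)*(m^2 - 7*m + 10) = (m - 5)^2*(m - 2)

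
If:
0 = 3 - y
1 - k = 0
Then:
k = 1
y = 3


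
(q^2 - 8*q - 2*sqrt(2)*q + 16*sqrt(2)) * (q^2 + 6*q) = q^4 - 2*sqrt(2)*q^3 - 2*q^3 - 48*q^2 + 4*sqrt(2)*q^2 + 96*sqrt(2)*q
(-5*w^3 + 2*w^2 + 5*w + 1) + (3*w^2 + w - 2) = -5*w^3 + 5*w^2 + 6*w - 1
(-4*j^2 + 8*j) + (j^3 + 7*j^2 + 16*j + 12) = j^3 + 3*j^2 + 24*j + 12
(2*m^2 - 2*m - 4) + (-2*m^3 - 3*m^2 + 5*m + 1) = -2*m^3 - m^2 + 3*m - 3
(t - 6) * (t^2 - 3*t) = t^3 - 9*t^2 + 18*t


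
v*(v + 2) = v^2 + 2*v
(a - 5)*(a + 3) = a^2 - 2*a - 15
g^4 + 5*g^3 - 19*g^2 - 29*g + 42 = (g - 3)*(g - 1)*(g + 2)*(g + 7)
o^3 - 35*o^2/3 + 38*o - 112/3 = (o - 7)*(o - 8/3)*(o - 2)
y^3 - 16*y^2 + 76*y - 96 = (y - 8)*(y - 6)*(y - 2)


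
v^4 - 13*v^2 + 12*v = v*(v - 3)*(v - 1)*(v + 4)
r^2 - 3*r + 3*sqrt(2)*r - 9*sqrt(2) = (r - 3)*(r + 3*sqrt(2))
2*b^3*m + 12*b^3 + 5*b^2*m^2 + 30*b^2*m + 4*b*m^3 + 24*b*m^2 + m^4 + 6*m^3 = (b + m)^2*(2*b + m)*(m + 6)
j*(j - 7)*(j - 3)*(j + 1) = j^4 - 9*j^3 + 11*j^2 + 21*j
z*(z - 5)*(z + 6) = z^3 + z^2 - 30*z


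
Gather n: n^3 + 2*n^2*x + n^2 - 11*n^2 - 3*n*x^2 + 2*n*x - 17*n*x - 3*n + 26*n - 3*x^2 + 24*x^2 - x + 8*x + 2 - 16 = n^3 + n^2*(2*x - 10) + n*(-3*x^2 - 15*x + 23) + 21*x^2 + 7*x - 14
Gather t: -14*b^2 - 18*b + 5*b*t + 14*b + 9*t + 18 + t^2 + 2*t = -14*b^2 - 4*b + t^2 + t*(5*b + 11) + 18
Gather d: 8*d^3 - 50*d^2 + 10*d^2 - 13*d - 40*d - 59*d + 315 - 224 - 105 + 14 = 8*d^3 - 40*d^2 - 112*d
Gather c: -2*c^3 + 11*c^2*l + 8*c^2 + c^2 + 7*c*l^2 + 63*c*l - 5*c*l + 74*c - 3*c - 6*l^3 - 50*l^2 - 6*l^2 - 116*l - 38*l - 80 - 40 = -2*c^3 + c^2*(11*l + 9) + c*(7*l^2 + 58*l + 71) - 6*l^3 - 56*l^2 - 154*l - 120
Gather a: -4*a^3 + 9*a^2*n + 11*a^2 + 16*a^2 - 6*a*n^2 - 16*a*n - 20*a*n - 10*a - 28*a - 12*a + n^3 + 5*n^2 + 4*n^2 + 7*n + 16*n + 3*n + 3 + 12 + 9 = -4*a^3 + a^2*(9*n + 27) + a*(-6*n^2 - 36*n - 50) + n^3 + 9*n^2 + 26*n + 24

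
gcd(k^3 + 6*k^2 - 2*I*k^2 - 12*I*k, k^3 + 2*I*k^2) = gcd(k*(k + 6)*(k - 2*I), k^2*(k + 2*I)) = k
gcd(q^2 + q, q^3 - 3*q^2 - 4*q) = q^2 + q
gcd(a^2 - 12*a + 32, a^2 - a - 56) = a - 8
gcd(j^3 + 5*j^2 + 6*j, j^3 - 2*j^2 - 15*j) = j^2 + 3*j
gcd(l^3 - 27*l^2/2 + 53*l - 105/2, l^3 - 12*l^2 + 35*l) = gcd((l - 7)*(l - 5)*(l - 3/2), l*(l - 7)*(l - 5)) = l^2 - 12*l + 35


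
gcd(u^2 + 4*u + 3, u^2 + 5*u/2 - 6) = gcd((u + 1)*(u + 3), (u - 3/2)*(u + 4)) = 1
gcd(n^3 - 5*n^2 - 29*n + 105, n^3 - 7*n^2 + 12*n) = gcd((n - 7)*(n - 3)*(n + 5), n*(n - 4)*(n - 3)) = n - 3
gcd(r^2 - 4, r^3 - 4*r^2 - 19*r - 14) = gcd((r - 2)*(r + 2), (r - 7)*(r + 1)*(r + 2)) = r + 2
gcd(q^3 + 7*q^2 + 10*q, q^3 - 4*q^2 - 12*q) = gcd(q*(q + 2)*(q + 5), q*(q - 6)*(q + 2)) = q^2 + 2*q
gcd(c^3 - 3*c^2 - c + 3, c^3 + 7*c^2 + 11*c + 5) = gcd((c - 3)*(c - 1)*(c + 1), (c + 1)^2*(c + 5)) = c + 1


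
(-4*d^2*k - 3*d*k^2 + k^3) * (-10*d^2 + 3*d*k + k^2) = 40*d^4*k + 18*d^3*k^2 - 23*d^2*k^3 + k^5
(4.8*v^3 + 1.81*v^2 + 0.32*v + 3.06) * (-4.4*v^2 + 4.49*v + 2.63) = -21.12*v^5 + 13.588*v^4 + 19.3429*v^3 - 7.2669*v^2 + 14.581*v + 8.0478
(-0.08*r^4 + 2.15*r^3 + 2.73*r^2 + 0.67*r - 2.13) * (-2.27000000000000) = 0.1816*r^4 - 4.8805*r^3 - 6.1971*r^2 - 1.5209*r + 4.8351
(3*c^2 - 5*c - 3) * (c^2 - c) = 3*c^4 - 8*c^3 + 2*c^2 + 3*c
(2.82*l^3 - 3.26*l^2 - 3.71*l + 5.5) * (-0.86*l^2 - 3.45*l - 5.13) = -2.4252*l^5 - 6.9254*l^4 - 0.0289999999999999*l^3 + 24.7933*l^2 + 0.0572999999999979*l - 28.215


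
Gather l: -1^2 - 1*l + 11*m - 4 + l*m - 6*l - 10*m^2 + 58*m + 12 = l*(m - 7) - 10*m^2 + 69*m + 7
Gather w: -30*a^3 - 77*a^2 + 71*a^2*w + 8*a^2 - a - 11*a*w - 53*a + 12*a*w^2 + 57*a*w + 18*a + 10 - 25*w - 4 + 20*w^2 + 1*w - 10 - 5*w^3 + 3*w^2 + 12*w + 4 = -30*a^3 - 69*a^2 - 36*a - 5*w^3 + w^2*(12*a + 23) + w*(71*a^2 + 46*a - 12)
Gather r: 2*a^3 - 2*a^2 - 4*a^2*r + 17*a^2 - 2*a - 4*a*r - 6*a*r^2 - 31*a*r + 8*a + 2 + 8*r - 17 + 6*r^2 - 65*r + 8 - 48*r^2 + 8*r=2*a^3 + 15*a^2 + 6*a + r^2*(-6*a - 42) + r*(-4*a^2 - 35*a - 49) - 7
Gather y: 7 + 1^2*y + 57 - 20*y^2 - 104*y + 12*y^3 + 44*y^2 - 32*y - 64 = 12*y^3 + 24*y^2 - 135*y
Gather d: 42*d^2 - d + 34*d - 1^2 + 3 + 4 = 42*d^2 + 33*d + 6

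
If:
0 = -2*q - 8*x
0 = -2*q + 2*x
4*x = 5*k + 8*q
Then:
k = 0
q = 0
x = 0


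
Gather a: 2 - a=2 - a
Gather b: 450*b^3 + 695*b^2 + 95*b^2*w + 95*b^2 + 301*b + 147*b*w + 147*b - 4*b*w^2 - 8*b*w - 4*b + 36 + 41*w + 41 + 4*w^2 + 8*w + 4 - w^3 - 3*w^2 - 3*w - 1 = 450*b^3 + b^2*(95*w + 790) + b*(-4*w^2 + 139*w + 444) - w^3 + w^2 + 46*w + 80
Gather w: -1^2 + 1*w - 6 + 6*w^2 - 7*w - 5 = 6*w^2 - 6*w - 12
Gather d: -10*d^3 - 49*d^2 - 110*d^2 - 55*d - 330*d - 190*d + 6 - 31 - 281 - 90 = -10*d^3 - 159*d^2 - 575*d - 396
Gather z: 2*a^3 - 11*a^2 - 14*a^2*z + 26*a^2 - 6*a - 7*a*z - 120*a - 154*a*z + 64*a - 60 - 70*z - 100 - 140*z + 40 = 2*a^3 + 15*a^2 - 62*a + z*(-14*a^2 - 161*a - 210) - 120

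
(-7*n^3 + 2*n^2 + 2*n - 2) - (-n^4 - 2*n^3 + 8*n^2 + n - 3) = n^4 - 5*n^3 - 6*n^2 + n + 1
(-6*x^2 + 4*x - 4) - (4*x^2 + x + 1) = -10*x^2 + 3*x - 5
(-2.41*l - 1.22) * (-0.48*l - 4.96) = 1.1568*l^2 + 12.5392*l + 6.0512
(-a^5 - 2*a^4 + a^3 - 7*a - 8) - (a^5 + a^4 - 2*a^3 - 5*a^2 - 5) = -2*a^5 - 3*a^4 + 3*a^3 + 5*a^2 - 7*a - 3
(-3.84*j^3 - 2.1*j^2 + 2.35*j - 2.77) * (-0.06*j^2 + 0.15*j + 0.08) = 0.2304*j^5 - 0.45*j^4 - 0.7632*j^3 + 0.3507*j^2 - 0.2275*j - 0.2216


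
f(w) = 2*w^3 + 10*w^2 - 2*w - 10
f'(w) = 6*w^2 + 20*w - 2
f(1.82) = 31.54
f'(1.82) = 54.27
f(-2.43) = 25.21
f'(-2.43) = -15.17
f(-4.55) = 17.73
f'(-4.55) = 31.22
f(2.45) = 74.54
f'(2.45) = 83.02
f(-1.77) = 13.78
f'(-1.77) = -18.60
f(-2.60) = 27.65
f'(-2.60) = -13.44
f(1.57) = 19.25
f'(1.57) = 44.19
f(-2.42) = 25.06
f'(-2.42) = -15.26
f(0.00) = -10.00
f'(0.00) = -2.00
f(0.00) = -10.00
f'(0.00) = -2.00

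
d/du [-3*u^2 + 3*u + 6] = 3 - 6*u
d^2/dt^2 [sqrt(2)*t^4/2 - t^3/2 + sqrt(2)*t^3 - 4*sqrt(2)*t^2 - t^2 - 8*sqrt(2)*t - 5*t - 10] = 6*sqrt(2)*t^2 - 3*t + 6*sqrt(2)*t - 8*sqrt(2) - 2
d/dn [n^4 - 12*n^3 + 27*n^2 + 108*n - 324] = 4*n^3 - 36*n^2 + 54*n + 108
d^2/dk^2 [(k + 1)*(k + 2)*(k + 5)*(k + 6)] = 12*k^2 + 84*k + 130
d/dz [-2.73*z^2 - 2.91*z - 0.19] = -5.46*z - 2.91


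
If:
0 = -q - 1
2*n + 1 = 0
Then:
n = -1/2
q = -1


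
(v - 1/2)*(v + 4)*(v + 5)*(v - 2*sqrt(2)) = v^4 - 2*sqrt(2)*v^3 + 17*v^3/2 - 17*sqrt(2)*v^2 + 31*v^2/2 - 31*sqrt(2)*v - 10*v + 20*sqrt(2)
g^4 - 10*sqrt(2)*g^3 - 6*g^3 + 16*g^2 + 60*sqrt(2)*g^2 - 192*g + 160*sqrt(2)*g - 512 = (g - 8)*(g + 2)*(g - 8*sqrt(2))*(g - 2*sqrt(2))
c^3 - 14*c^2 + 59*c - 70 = (c - 7)*(c - 5)*(c - 2)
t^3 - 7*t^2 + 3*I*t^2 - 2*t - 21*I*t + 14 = (t - 7)*(t + I)*(t + 2*I)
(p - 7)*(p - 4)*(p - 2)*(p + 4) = p^4 - 9*p^3 - 2*p^2 + 144*p - 224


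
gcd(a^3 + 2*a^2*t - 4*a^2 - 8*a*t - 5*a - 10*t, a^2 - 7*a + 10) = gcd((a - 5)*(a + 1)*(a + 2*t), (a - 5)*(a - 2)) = a - 5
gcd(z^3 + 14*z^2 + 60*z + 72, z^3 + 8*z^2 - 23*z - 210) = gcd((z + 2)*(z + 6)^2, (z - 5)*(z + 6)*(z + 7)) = z + 6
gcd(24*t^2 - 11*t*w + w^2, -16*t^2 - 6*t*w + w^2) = 8*t - w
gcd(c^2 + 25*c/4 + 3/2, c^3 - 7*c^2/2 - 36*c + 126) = c + 6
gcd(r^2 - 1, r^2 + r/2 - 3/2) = r - 1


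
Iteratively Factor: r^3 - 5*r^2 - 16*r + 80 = (r - 5)*(r^2 - 16) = (r - 5)*(r - 4)*(r + 4)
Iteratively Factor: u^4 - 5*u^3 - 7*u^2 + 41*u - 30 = (u + 3)*(u^3 - 8*u^2 + 17*u - 10) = (u - 1)*(u + 3)*(u^2 - 7*u + 10) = (u - 2)*(u - 1)*(u + 3)*(u - 5)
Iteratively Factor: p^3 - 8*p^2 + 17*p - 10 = (p - 1)*(p^2 - 7*p + 10) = (p - 5)*(p - 1)*(p - 2)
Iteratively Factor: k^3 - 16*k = (k)*(k^2 - 16) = k*(k - 4)*(k + 4)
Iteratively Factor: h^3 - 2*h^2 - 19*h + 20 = (h - 1)*(h^2 - h - 20) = (h - 1)*(h + 4)*(h - 5)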